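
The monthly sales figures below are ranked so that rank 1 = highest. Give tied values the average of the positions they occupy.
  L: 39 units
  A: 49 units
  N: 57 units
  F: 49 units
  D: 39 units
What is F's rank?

2.5

Sorted (descending): 57, 49, 49, 39, 39
The 2 values of 49 occupy positions 2–3 → average rank (2+3)/2 = 2.5.
The 2 values of 39 occupy positions 4–5 → average rank (4+5)/2 = 4.5.
F has value 49 units → rank 2.5.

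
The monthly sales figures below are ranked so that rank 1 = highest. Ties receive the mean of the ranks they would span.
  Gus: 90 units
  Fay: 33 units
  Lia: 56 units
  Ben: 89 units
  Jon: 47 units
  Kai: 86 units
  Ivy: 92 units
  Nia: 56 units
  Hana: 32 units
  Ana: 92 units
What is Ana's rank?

Sorted (descending): 92, 92, 90, 89, 86, 56, 56, 47, 33, 32
The 2 values of 92 occupy positions 1–2 → average rank (1+2)/2 = 1.5.
The 2 values of 56 occupy positions 6–7 → average rank (6+7)/2 = 6.5.
Ana has value 92 units → rank 1.5.

1.5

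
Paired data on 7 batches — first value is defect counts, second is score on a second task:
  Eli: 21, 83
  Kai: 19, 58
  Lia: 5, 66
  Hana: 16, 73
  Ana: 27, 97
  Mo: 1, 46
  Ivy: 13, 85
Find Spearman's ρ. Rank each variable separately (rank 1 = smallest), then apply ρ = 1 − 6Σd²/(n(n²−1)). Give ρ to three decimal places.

Ranks of variable 1: 6, 5, 2, 4, 7, 1, 3
Ranks of variable 2: 5, 2, 3, 4, 7, 1, 6
d = r₁ − r₂: 1, 3, -1, 0, 0, 0, -3
d²: 1, 9, 1, 0, 0, 0, 9; Σd² = 20
ρ = 1 − 6·20/(7·48) = 1 − 120/336 = 0.643

0.643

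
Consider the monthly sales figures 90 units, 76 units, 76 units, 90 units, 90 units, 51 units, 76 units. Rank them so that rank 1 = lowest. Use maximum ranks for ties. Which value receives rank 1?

51

Sorted (ascending): 51, 76, 76, 76, 90, 90, 90
The 3 values of 76 occupy positions 2–4 → each gets rank 4.
The 3 values of 90 occupy positions 5–7 → each gets rank 7.
Rank 1 → value 51.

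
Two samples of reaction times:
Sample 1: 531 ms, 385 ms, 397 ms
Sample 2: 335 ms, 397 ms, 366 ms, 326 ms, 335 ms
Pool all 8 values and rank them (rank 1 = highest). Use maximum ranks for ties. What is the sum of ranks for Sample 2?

30

Sorted (descending): 531, 397, 397, 385, 366, 335, 335, 326
The 2 values of 397 occupy positions 2–3 → each gets rank 3.
The 2 values of 335 occupy positions 6–7 → each gets rank 7.
Sample 2 values → pooled ranks: 335→7, 397→3, 366→5, 326→8, 335→7
Rank sum = 7 + 3 + 5 + 8 + 7 = 30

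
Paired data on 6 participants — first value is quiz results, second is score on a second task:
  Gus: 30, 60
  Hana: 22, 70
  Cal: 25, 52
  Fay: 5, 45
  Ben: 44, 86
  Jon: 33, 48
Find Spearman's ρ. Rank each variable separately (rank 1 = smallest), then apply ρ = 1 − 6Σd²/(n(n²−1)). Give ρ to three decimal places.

Ranks of variable 1: 4, 2, 3, 1, 6, 5
Ranks of variable 2: 4, 5, 3, 1, 6, 2
d = r₁ − r₂: 0, -3, 0, 0, 0, 3
d²: 0, 9, 0, 0, 0, 9; Σd² = 18
ρ = 1 − 6·18/(6·35) = 1 − 108/210 = 0.486

0.486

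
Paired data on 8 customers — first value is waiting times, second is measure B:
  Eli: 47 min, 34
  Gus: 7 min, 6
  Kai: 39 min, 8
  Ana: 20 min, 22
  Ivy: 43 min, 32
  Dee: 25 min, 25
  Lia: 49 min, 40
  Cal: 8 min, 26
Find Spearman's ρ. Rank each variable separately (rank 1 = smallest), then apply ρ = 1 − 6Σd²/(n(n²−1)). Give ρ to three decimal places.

Ranks of variable 1: 7, 1, 5, 3, 6, 4, 8, 2
Ranks of variable 2: 7, 1, 2, 3, 6, 4, 8, 5
d = r₁ − r₂: 0, 0, 3, 0, 0, 0, 0, -3
d²: 0, 0, 9, 0, 0, 0, 0, 9; Σd² = 18
ρ = 1 − 6·18/(8·63) = 1 − 108/504 = 0.786

0.786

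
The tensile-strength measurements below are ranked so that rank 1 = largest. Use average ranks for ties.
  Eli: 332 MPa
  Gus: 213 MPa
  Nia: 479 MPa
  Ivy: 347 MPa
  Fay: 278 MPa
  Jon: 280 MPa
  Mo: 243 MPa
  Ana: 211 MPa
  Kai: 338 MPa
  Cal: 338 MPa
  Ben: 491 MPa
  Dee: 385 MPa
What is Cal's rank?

Sorted (descending): 491, 479, 385, 347, 338, 338, 332, 280, 278, 243, 213, 211
The 2 values of 338 occupy positions 5–6 → average rank (5+6)/2 = 5.5.
Cal has value 338 MPa → rank 5.5.

5.5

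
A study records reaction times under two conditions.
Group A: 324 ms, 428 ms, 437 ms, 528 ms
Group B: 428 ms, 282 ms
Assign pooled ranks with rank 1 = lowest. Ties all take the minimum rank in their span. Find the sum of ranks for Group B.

4

Sorted (ascending): 282, 324, 428, 428, 437, 528
The 2 values of 428 occupy positions 3–4 → each gets rank 3.
Group B values → pooled ranks: 428→3, 282→1
Rank sum = 3 + 1 = 4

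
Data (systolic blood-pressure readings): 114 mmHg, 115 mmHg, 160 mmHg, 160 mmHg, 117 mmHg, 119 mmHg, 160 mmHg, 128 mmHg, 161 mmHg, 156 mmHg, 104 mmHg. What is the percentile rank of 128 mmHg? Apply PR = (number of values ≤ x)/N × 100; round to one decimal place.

54.5

N = 11.
Strictly below 128: 5. Equal to 128: 1.
PR = 6/11 × 100 = 54.5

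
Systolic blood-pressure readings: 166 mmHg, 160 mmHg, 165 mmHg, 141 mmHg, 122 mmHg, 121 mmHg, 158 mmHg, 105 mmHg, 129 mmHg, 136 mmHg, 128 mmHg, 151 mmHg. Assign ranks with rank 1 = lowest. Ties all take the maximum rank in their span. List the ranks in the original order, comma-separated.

Sorted (ascending): 105, 121, 122, 128, 129, 136, 141, 151, 158, 160, 165, 166
No ties — each value takes its position as its rank.

12, 10, 11, 7, 3, 2, 9, 1, 5, 6, 4, 8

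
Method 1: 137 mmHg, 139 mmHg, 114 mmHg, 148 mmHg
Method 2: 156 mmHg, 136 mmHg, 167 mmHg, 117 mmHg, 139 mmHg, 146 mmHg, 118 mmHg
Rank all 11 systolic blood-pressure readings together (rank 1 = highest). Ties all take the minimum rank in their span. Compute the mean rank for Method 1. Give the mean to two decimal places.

Sorted (descending): 167, 156, 148, 146, 139, 139, 137, 136, 118, 117, 114
The 2 values of 139 occupy positions 5–6 → each gets rank 5.
Method 1 values → pooled ranks: 137→7, 139→5, 114→11, 148→3
Mean rank = (7 + 5 + 11 + 3) / 4 = 6.50

6.50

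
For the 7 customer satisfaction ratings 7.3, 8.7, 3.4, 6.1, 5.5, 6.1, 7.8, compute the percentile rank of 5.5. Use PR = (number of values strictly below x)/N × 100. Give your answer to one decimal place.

N = 7.
Strictly below 5.5: 1. Equal to 5.5: 1.
PR = 1/7 × 100 = 14.3

14.3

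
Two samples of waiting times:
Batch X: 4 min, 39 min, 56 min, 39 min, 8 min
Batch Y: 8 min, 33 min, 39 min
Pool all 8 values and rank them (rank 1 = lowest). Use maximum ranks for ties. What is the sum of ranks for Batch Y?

Sorted (ascending): 4, 8, 8, 33, 39, 39, 39, 56
The 2 values of 8 occupy positions 2–3 → each gets rank 3.
The 3 values of 39 occupy positions 5–7 → each gets rank 7.
Batch Y values → pooled ranks: 8→3, 33→4, 39→7
Rank sum = 3 + 4 + 7 = 14

14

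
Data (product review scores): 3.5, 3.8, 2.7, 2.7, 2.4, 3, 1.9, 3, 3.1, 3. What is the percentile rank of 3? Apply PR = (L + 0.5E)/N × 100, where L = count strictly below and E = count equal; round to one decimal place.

N = 10.
Strictly below 3: 4. Equal to 3: 3.
PR = (4 + 0.5·3)/10 × 100 = 55.0

55.0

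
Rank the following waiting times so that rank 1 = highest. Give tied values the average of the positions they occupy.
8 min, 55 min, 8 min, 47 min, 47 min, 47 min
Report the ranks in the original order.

Sorted (descending): 55, 47, 47, 47, 8, 8
The 3 values of 47 occupy positions 2–4 → average rank 3.
The 2 values of 8 occupy positions 5–6 → average rank (5+6)/2 = 5.5.

5.5, 1, 5.5, 3, 3, 3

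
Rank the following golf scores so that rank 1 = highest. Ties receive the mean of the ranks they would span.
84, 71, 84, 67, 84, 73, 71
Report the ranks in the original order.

2, 5.5, 2, 7, 2, 4, 5.5

Sorted (descending): 84, 84, 84, 73, 71, 71, 67
The 3 values of 84 occupy positions 1–3 → average rank 2.
The 2 values of 71 occupy positions 5–6 → average rank (5+6)/2 = 5.5.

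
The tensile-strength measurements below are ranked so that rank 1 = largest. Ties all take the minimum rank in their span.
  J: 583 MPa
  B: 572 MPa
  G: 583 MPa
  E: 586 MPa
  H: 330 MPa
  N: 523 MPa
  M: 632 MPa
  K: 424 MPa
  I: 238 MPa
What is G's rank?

3

Sorted (descending): 632, 586, 583, 583, 572, 523, 424, 330, 238
The 2 values of 583 occupy positions 3–4 → each gets rank 3.
G has value 583 MPa → rank 3.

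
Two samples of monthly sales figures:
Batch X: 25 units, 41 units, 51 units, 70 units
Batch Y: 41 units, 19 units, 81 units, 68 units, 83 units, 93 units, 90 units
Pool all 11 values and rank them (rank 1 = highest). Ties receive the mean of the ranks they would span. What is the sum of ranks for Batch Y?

35.5

Sorted (descending): 93, 90, 83, 81, 70, 68, 51, 41, 41, 25, 19
The 2 values of 41 occupy positions 8–9 → average rank (8+9)/2 = 8.5.
Batch Y values → pooled ranks: 41→8.5, 19→11, 81→4, 68→6, 83→3, 93→1, 90→2
Rank sum = 8.5 + 11 + 4 + 6 + 3 + 1 + 2 = 35.5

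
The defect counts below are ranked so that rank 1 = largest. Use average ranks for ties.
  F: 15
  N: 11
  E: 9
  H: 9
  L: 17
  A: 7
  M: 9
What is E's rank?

Sorted (descending): 17, 15, 11, 9, 9, 9, 7
The 3 values of 9 occupy positions 4–6 → average rank 5.
E has value 9 → rank 5.

5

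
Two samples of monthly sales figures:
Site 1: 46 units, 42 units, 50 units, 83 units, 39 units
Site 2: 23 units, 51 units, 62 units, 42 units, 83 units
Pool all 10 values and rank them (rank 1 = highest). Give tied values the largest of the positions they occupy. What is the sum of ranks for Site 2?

27

Sorted (descending): 83, 83, 62, 51, 50, 46, 42, 42, 39, 23
The 2 values of 83 occupy positions 1–2 → each gets rank 2.
The 2 values of 42 occupy positions 7–8 → each gets rank 8.
Site 2 values → pooled ranks: 23→10, 51→4, 62→3, 42→8, 83→2
Rank sum = 10 + 4 + 3 + 8 + 2 = 27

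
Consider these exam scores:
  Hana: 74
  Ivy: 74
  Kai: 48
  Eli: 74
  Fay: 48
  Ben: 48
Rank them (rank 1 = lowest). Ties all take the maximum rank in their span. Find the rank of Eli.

6

Sorted (ascending): 48, 48, 48, 74, 74, 74
The 3 values of 48 occupy positions 1–3 → each gets rank 3.
The 3 values of 74 occupy positions 4–6 → each gets rank 6.
Eli has value 74 → rank 6.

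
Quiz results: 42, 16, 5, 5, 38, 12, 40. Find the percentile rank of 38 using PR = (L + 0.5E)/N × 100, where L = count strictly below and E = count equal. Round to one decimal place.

N = 7.
Strictly below 38: 4. Equal to 38: 1.
PR = (4 + 0.5·1)/7 × 100 = 64.3

64.3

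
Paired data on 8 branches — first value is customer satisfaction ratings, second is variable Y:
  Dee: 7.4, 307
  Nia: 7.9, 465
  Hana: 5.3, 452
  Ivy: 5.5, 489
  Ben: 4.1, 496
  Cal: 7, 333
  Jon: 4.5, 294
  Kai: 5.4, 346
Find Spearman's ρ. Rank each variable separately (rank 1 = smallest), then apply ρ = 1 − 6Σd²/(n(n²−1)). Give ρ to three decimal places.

Ranks of variable 1: 7, 8, 3, 5, 1, 6, 2, 4
Ranks of variable 2: 2, 6, 5, 7, 8, 3, 1, 4
d = r₁ − r₂: 5, 2, -2, -2, -7, 3, 1, 0
d²: 25, 4, 4, 4, 49, 9, 1, 0; Σd² = 96
ρ = 1 − 6·96/(8·63) = 1 − 576/504 = -0.143

-0.143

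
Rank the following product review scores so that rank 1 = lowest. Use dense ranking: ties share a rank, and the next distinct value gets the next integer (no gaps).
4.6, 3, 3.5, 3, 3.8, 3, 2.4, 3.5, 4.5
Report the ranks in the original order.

6, 2, 3, 2, 4, 2, 1, 3, 5

Sorted (ascending): 2.4, 3, 3, 3, 3.5, 3.5, 3.8, 4.5, 4.6
The 3 values of 3 share dense rank 2.
The 2 values of 3.5 share dense rank 3.
Remaining distinct values take the next consecutive integers.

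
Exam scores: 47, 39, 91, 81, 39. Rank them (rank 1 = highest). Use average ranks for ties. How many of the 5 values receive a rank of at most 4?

Sorted (descending): 91, 81, 47, 39, 39
The 2 values of 39 occupy positions 4–5 → average rank (4+5)/2 = 4.5.
Ranks ≤ 4: {1, 2, 3} → 3 values.

3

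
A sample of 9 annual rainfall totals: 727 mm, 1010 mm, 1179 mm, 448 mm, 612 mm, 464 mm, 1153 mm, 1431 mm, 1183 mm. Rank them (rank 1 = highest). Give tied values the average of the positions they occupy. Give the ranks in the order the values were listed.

6, 5, 3, 9, 7, 8, 4, 1, 2

Sorted (descending): 1431, 1183, 1179, 1153, 1010, 727, 612, 464, 448
No ties — each value takes its position as its rank.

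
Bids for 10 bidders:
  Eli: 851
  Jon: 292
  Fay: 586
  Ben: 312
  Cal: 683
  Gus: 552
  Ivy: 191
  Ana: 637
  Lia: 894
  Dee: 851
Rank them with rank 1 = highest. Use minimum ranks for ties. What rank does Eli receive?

2

Sorted (descending): 894, 851, 851, 683, 637, 586, 552, 312, 292, 191
The 2 values of 851 occupy positions 2–3 → each gets rank 2.
Eli has value 851 → rank 2.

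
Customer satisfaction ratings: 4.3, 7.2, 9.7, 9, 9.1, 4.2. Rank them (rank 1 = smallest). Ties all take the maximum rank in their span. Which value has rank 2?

Sorted (ascending): 4.2, 4.3, 7.2, 9, 9.1, 9.7
No ties — each value takes its position as its rank.
Rank 2 → value 4.3.

4.3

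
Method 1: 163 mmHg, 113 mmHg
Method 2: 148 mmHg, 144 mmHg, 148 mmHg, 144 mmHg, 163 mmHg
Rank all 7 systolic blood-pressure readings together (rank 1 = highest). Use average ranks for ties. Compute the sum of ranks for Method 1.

8.5

Sorted (descending): 163, 163, 148, 148, 144, 144, 113
The 2 values of 163 occupy positions 1–2 → average rank (1+2)/2 = 1.5.
The 2 values of 148 occupy positions 3–4 → average rank (3+4)/2 = 3.5.
The 2 values of 144 occupy positions 5–6 → average rank (5+6)/2 = 5.5.
Method 1 values → pooled ranks: 163→1.5, 113→7
Rank sum = 1.5 + 7 = 8.5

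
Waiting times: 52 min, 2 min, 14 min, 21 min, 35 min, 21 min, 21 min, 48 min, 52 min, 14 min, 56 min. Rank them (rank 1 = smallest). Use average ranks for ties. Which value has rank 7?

35

Sorted (ascending): 2, 14, 14, 21, 21, 21, 35, 48, 52, 52, 56
The 2 values of 14 occupy positions 2–3 → average rank (2+3)/2 = 2.5.
The 3 values of 21 occupy positions 4–6 → average rank 5.
The 2 values of 52 occupy positions 9–10 → average rank (9+10)/2 = 9.5.
Rank 7 → value 35.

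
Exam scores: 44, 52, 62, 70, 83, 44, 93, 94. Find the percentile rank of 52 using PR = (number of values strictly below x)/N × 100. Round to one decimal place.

N = 8.
Strictly below 52: 2. Equal to 52: 1.
PR = 2/8 × 100 = 25.0

25.0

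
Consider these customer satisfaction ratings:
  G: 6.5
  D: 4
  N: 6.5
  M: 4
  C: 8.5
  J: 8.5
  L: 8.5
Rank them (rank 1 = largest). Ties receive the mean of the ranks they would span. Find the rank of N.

Sorted (descending): 8.5, 8.5, 8.5, 6.5, 6.5, 4, 4
The 3 values of 8.5 occupy positions 1–3 → average rank 2.
The 2 values of 6.5 occupy positions 4–5 → average rank (4+5)/2 = 4.5.
The 2 values of 4 occupy positions 6–7 → average rank (6+7)/2 = 6.5.
N has value 6.5 → rank 4.5.

4.5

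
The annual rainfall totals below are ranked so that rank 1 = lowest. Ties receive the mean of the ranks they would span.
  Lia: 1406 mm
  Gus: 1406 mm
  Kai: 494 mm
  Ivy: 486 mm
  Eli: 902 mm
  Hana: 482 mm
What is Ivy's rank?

Sorted (ascending): 482, 486, 494, 902, 1406, 1406
The 2 values of 1406 occupy positions 5–6 → average rank (5+6)/2 = 5.5.
Ivy has value 486 mm → rank 2.

2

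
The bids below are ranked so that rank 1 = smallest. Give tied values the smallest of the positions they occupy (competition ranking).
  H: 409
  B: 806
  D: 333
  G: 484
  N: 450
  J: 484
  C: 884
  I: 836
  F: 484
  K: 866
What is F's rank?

4

Sorted (ascending): 333, 409, 450, 484, 484, 484, 806, 836, 866, 884
The 3 values of 484 occupy positions 4–6 → each gets rank 4.
F has value 484 → rank 4.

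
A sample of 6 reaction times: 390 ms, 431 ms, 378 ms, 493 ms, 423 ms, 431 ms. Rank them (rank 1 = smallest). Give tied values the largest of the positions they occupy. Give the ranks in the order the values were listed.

Sorted (ascending): 378, 390, 423, 431, 431, 493
The 2 values of 431 occupy positions 4–5 → each gets rank 5.

2, 5, 1, 6, 3, 5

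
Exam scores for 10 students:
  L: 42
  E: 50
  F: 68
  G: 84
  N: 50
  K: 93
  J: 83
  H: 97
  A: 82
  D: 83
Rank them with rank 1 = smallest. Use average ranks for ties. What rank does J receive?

Sorted (ascending): 42, 50, 50, 68, 82, 83, 83, 84, 93, 97
The 2 values of 50 occupy positions 2–3 → average rank (2+3)/2 = 2.5.
The 2 values of 83 occupy positions 6–7 → average rank (6+7)/2 = 6.5.
J has value 83 → rank 6.5.

6.5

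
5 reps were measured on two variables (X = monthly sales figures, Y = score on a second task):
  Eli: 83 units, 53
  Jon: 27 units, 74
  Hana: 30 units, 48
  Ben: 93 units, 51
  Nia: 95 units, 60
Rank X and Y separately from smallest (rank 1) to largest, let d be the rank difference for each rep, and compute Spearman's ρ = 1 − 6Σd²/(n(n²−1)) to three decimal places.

Ranks of variable 1: 3, 1, 2, 4, 5
Ranks of variable 2: 3, 5, 1, 2, 4
d = r₁ − r₂: 0, -4, 1, 2, 1
d²: 0, 16, 1, 4, 1; Σd² = 22
ρ = 1 − 6·22/(5·24) = 1 − 132/120 = -0.100

-0.100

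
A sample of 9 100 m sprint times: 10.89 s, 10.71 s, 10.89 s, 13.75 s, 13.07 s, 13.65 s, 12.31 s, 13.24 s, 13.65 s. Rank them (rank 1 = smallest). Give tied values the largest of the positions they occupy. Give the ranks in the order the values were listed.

Sorted (ascending): 10.71, 10.89, 10.89, 12.31, 13.07, 13.24, 13.65, 13.65, 13.75
The 2 values of 10.89 occupy positions 2–3 → each gets rank 3.
The 2 values of 13.65 occupy positions 7–8 → each gets rank 8.

3, 1, 3, 9, 5, 8, 4, 6, 8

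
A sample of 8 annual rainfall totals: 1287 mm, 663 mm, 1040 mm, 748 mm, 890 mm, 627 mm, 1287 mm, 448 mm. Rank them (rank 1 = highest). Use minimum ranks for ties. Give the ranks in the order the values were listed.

1, 6, 3, 5, 4, 7, 1, 8

Sorted (descending): 1287, 1287, 1040, 890, 748, 663, 627, 448
The 2 values of 1287 occupy positions 1–2 → each gets rank 1.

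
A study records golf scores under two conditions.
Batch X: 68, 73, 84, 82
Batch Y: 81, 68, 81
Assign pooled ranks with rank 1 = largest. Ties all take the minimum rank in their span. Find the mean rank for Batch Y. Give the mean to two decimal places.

4.00

Sorted (descending): 84, 82, 81, 81, 73, 68, 68
The 2 values of 81 occupy positions 3–4 → each gets rank 3.
The 2 values of 68 occupy positions 6–7 → each gets rank 6.
Batch Y values → pooled ranks: 81→3, 68→6, 81→3
Mean rank = (3 + 6 + 3) / 3 = 4.00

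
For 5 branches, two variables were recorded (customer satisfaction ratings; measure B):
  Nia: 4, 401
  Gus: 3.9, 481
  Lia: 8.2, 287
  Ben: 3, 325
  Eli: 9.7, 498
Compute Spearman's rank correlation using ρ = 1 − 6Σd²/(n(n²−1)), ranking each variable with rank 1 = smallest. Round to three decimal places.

Ranks of variable 1: 3, 2, 4, 1, 5
Ranks of variable 2: 3, 4, 1, 2, 5
d = r₁ − r₂: 0, -2, 3, -1, 0
d²: 0, 4, 9, 1, 0; Σd² = 14
ρ = 1 − 6·14/(5·24) = 1 − 84/120 = 0.300

0.300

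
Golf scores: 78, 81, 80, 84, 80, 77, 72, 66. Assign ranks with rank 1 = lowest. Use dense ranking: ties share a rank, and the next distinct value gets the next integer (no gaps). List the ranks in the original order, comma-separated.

4, 6, 5, 7, 5, 3, 2, 1

Sorted (ascending): 66, 72, 77, 78, 80, 80, 81, 84
The 2 values of 80 share dense rank 5.
Remaining distinct values take the next consecutive integers.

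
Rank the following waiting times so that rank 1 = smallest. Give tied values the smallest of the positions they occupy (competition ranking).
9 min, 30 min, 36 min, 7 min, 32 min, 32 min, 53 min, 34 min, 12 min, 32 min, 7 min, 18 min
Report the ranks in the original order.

Sorted (ascending): 7, 7, 9, 12, 18, 30, 32, 32, 32, 34, 36, 53
The 2 values of 7 occupy positions 1–2 → each gets rank 1.
The 3 values of 32 occupy positions 7–9 → each gets rank 7.

3, 6, 11, 1, 7, 7, 12, 10, 4, 7, 1, 5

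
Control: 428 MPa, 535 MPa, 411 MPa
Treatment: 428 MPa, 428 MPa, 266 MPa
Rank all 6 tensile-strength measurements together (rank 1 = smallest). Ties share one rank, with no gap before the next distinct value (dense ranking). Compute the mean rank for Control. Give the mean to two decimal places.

3.00

Sorted (ascending): 266, 411, 428, 428, 428, 535
The 3 values of 428 share dense rank 3.
Remaining distinct values take the next consecutive integers.
Control values → pooled ranks: 428→3, 535→4, 411→2
Mean rank = (3 + 4 + 2) / 3 = 3.00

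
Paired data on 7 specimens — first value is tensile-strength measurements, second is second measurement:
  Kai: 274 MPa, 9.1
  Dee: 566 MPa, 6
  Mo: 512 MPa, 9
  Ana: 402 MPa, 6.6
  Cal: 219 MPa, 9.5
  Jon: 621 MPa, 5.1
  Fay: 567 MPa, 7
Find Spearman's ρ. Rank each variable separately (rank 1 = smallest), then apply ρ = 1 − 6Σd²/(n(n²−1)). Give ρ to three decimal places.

-0.821

Ranks of variable 1: 2, 5, 4, 3, 1, 7, 6
Ranks of variable 2: 6, 2, 5, 3, 7, 1, 4
d = r₁ − r₂: -4, 3, -1, 0, -6, 6, 2
d²: 16, 9, 1, 0, 36, 36, 4; Σd² = 102
ρ = 1 − 6·102/(7·48) = 1 − 612/336 = -0.821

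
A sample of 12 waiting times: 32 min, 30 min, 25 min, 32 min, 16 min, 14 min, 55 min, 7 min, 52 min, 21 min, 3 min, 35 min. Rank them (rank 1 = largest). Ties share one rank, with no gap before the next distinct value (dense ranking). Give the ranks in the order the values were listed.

Sorted (descending): 55, 52, 35, 32, 32, 30, 25, 21, 16, 14, 7, 3
The 2 values of 32 share dense rank 4.
Remaining distinct values take the next consecutive integers.

4, 5, 6, 4, 8, 9, 1, 10, 2, 7, 11, 3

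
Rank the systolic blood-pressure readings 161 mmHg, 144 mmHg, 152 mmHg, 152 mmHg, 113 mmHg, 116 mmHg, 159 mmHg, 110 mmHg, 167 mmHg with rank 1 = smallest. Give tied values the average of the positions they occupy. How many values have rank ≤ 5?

4

Sorted (ascending): 110, 113, 116, 144, 152, 152, 159, 161, 167
The 2 values of 152 occupy positions 5–6 → average rank (5+6)/2 = 5.5.
Ranks ≤ 5: {1, 2, 3, 4} → 4 values.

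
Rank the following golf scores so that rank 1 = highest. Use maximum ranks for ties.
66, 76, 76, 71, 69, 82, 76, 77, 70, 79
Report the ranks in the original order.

10, 6, 6, 7, 9, 1, 6, 3, 8, 2

Sorted (descending): 82, 79, 77, 76, 76, 76, 71, 70, 69, 66
The 3 values of 76 occupy positions 4–6 → each gets rank 6.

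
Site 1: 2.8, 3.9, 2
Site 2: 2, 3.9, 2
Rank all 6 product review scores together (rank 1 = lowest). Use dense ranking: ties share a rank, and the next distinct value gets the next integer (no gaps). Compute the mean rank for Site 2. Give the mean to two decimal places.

Sorted (ascending): 2, 2, 2, 2.8, 3.9, 3.9
The 3 values of 2 share dense rank 1.
The 2 values of 3.9 share dense rank 3.
Remaining distinct values take the next consecutive integers.
Site 2 values → pooled ranks: 2→1, 3.9→3, 2→1
Mean rank = (1 + 3 + 1) / 3 = 1.67

1.67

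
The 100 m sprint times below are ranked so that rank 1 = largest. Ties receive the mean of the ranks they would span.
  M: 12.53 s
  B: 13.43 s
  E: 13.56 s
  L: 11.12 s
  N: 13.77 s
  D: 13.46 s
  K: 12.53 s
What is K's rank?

5.5

Sorted (descending): 13.77, 13.56, 13.46, 13.43, 12.53, 12.53, 11.12
The 2 values of 12.53 occupy positions 5–6 → average rank (5+6)/2 = 5.5.
K has value 12.53 s → rank 5.5.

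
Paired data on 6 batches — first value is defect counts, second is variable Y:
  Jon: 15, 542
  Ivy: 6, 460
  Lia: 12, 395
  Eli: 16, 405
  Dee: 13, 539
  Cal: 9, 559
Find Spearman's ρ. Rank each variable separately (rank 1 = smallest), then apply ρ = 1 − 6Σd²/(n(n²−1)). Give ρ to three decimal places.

Ranks of variable 1: 5, 1, 3, 6, 4, 2
Ranks of variable 2: 5, 3, 1, 2, 4, 6
d = r₁ − r₂: 0, -2, 2, 4, 0, -4
d²: 0, 4, 4, 16, 0, 16; Σd² = 40
ρ = 1 − 6·40/(6·35) = 1 − 240/210 = -0.143

-0.143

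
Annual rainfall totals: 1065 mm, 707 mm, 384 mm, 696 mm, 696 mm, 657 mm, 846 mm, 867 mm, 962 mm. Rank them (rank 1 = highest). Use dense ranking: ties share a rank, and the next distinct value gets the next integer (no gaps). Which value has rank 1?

Sorted (descending): 1065, 962, 867, 846, 707, 696, 696, 657, 384
The 2 values of 696 share dense rank 6.
Remaining distinct values take the next consecutive integers.
Rank 1 → value 1065.

1065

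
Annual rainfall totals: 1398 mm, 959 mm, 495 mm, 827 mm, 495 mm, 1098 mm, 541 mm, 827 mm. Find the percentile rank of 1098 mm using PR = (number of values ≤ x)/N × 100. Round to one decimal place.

N = 8.
Strictly below 1098: 6. Equal to 1098: 1.
PR = 7/8 × 100 = 87.5

87.5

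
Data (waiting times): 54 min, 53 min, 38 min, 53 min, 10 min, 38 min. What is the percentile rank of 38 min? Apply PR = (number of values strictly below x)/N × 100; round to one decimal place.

16.7

N = 6.
Strictly below 38: 1. Equal to 38: 2.
PR = 1/6 × 100 = 16.7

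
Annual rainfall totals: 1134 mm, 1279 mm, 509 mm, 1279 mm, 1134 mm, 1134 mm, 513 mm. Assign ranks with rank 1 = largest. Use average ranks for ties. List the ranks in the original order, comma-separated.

Sorted (descending): 1279, 1279, 1134, 1134, 1134, 513, 509
The 2 values of 1279 occupy positions 1–2 → average rank (1+2)/2 = 1.5.
The 3 values of 1134 occupy positions 3–5 → average rank 4.

4, 1.5, 7, 1.5, 4, 4, 6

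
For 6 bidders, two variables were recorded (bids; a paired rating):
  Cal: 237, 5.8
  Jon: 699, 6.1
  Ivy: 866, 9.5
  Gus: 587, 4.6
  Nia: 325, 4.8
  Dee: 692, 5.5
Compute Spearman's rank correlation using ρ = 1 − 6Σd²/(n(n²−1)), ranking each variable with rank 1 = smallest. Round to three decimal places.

Ranks of variable 1: 1, 5, 6, 3, 2, 4
Ranks of variable 2: 4, 5, 6, 1, 2, 3
d = r₁ − r₂: -3, 0, 0, 2, 0, 1
d²: 9, 0, 0, 4, 0, 1; Σd² = 14
ρ = 1 − 6·14/(6·35) = 1 − 84/210 = 0.600

0.600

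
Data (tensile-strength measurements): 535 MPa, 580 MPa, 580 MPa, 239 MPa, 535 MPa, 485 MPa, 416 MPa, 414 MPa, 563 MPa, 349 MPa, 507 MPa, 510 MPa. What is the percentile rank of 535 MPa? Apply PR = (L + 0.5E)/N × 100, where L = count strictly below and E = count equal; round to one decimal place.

66.7

N = 12.
Strictly below 535: 7. Equal to 535: 2.
PR = (7 + 0.5·2)/12 × 100 = 66.7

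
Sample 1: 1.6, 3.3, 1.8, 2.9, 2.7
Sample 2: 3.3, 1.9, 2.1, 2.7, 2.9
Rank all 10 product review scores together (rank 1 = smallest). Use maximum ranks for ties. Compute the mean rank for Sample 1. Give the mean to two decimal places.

Sorted (ascending): 1.6, 1.8, 1.9, 2.1, 2.7, 2.7, 2.9, 2.9, 3.3, 3.3
The 2 values of 2.7 occupy positions 5–6 → each gets rank 6.
The 2 values of 2.9 occupy positions 7–8 → each gets rank 8.
The 2 values of 3.3 occupy positions 9–10 → each gets rank 10.
Sample 1 values → pooled ranks: 1.6→1, 3.3→10, 1.8→2, 2.9→8, 2.7→6
Mean rank = (1 + 10 + 2 + 8 + 6) / 5 = 5.40

5.40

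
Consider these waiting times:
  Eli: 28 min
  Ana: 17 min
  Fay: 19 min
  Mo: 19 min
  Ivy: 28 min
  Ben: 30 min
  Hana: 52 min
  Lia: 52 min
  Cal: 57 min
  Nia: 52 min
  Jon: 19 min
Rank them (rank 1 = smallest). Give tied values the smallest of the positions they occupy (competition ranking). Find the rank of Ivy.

5

Sorted (ascending): 17, 19, 19, 19, 28, 28, 30, 52, 52, 52, 57
The 3 values of 19 occupy positions 2–4 → each gets rank 2.
The 2 values of 28 occupy positions 5–6 → each gets rank 5.
The 3 values of 52 occupy positions 8–10 → each gets rank 8.
Ivy has value 28 min → rank 5.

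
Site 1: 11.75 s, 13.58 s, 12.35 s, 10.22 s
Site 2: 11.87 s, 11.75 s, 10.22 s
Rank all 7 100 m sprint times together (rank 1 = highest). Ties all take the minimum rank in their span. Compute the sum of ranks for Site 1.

13

Sorted (descending): 13.58, 12.35, 11.87, 11.75, 11.75, 10.22, 10.22
The 2 values of 11.75 occupy positions 4–5 → each gets rank 4.
The 2 values of 10.22 occupy positions 6–7 → each gets rank 6.
Site 1 values → pooled ranks: 11.75→4, 13.58→1, 12.35→2, 10.22→6
Rank sum = 4 + 1 + 2 + 6 = 13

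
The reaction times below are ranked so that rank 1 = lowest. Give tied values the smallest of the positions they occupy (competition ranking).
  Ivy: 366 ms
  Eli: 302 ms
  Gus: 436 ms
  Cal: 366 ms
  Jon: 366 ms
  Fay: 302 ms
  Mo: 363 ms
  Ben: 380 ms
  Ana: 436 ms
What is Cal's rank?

4

Sorted (ascending): 302, 302, 363, 366, 366, 366, 380, 436, 436
The 2 values of 302 occupy positions 1–2 → each gets rank 1.
The 3 values of 366 occupy positions 4–6 → each gets rank 4.
The 2 values of 436 occupy positions 8–9 → each gets rank 8.
Cal has value 366 ms → rank 4.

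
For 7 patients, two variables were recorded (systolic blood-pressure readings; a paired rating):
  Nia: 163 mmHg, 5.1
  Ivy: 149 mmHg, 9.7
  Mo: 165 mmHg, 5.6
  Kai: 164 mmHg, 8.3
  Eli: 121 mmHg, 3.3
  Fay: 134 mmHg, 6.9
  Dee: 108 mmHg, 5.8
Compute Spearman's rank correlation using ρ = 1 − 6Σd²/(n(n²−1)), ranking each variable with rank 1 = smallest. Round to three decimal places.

0.143

Ranks of variable 1: 5, 4, 7, 6, 2, 3, 1
Ranks of variable 2: 2, 7, 3, 6, 1, 5, 4
d = r₁ − r₂: 3, -3, 4, 0, 1, -2, -3
d²: 9, 9, 16, 0, 1, 4, 9; Σd² = 48
ρ = 1 − 6·48/(7·48) = 1 − 288/336 = 0.143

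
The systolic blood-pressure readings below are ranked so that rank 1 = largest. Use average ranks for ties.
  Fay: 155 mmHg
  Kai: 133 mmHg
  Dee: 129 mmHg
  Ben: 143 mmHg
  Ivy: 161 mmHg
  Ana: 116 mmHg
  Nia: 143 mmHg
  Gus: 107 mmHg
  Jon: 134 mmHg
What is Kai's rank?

Sorted (descending): 161, 155, 143, 143, 134, 133, 129, 116, 107
The 2 values of 143 occupy positions 3–4 → average rank (3+4)/2 = 3.5.
Kai has value 133 mmHg → rank 6.

6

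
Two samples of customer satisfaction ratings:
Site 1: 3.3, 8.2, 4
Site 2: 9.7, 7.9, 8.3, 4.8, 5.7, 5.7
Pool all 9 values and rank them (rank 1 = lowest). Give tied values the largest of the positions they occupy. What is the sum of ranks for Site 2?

36

Sorted (ascending): 3.3, 4, 4.8, 5.7, 5.7, 7.9, 8.2, 8.3, 9.7
The 2 values of 5.7 occupy positions 4–5 → each gets rank 5.
Site 2 values → pooled ranks: 9.7→9, 7.9→6, 8.3→8, 4.8→3, 5.7→5, 5.7→5
Rank sum = 9 + 6 + 8 + 3 + 5 + 5 = 36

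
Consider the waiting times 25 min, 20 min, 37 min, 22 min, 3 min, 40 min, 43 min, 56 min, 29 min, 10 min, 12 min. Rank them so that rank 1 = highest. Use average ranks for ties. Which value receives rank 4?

37

Sorted (descending): 56, 43, 40, 37, 29, 25, 22, 20, 12, 10, 3
No ties — each value takes its position as its rank.
Rank 4 → value 37.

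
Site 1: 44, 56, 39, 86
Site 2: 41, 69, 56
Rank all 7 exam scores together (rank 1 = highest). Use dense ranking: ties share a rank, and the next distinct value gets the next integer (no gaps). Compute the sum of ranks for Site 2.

10

Sorted (descending): 86, 69, 56, 56, 44, 41, 39
The 2 values of 56 share dense rank 3.
Remaining distinct values take the next consecutive integers.
Site 2 values → pooled ranks: 41→5, 69→2, 56→3
Rank sum = 5 + 2 + 3 = 10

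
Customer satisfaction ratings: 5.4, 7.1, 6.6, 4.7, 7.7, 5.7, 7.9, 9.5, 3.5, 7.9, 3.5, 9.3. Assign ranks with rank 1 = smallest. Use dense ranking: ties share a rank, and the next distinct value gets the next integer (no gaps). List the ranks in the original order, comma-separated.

Sorted (ascending): 3.5, 3.5, 4.7, 5.4, 5.7, 6.6, 7.1, 7.7, 7.9, 7.9, 9.3, 9.5
The 2 values of 3.5 share dense rank 1.
The 2 values of 7.9 share dense rank 8.
Remaining distinct values take the next consecutive integers.

3, 6, 5, 2, 7, 4, 8, 10, 1, 8, 1, 9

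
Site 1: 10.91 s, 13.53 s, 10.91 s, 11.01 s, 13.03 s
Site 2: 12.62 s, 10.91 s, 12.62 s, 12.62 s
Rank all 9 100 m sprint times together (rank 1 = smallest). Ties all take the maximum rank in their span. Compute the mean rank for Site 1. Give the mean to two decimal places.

Sorted (ascending): 10.91, 10.91, 10.91, 11.01, 12.62, 12.62, 12.62, 13.03, 13.53
The 3 values of 10.91 occupy positions 1–3 → each gets rank 3.
The 3 values of 12.62 occupy positions 5–7 → each gets rank 7.
Site 1 values → pooled ranks: 10.91→3, 13.53→9, 10.91→3, 11.01→4, 13.03→8
Mean rank = (3 + 9 + 3 + 4 + 8) / 5 = 5.40

5.40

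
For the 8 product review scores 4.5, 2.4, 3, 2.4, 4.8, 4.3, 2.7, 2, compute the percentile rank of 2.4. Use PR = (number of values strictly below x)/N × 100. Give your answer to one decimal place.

N = 8.
Strictly below 2.4: 1. Equal to 2.4: 2.
PR = 1/8 × 100 = 12.5

12.5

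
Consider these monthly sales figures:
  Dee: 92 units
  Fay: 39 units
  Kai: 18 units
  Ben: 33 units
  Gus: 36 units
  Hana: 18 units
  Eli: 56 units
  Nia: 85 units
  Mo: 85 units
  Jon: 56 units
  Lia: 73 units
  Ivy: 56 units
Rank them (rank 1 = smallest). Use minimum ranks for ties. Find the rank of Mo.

Sorted (ascending): 18, 18, 33, 36, 39, 56, 56, 56, 73, 85, 85, 92
The 2 values of 18 occupy positions 1–2 → each gets rank 1.
The 3 values of 56 occupy positions 6–8 → each gets rank 6.
The 2 values of 85 occupy positions 10–11 → each gets rank 10.
Mo has value 85 units → rank 10.

10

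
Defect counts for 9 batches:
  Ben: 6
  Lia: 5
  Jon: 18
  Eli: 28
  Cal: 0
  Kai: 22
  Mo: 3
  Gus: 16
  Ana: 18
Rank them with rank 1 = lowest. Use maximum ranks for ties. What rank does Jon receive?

7

Sorted (ascending): 0, 3, 5, 6, 16, 18, 18, 22, 28
The 2 values of 18 occupy positions 6–7 → each gets rank 7.
Jon has value 18 → rank 7.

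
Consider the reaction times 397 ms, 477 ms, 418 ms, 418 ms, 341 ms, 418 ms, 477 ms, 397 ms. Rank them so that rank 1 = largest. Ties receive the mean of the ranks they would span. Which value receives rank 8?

Sorted (descending): 477, 477, 418, 418, 418, 397, 397, 341
The 2 values of 477 occupy positions 1–2 → average rank (1+2)/2 = 1.5.
The 3 values of 418 occupy positions 3–5 → average rank 4.
The 2 values of 397 occupy positions 6–7 → average rank (6+7)/2 = 6.5.
Rank 8 → value 341.

341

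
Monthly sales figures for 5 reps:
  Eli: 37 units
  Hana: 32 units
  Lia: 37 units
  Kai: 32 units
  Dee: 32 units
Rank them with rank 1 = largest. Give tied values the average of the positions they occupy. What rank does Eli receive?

1.5

Sorted (descending): 37, 37, 32, 32, 32
The 2 values of 37 occupy positions 1–2 → average rank (1+2)/2 = 1.5.
The 3 values of 32 occupy positions 3–5 → average rank 4.
Eli has value 37 units → rank 1.5.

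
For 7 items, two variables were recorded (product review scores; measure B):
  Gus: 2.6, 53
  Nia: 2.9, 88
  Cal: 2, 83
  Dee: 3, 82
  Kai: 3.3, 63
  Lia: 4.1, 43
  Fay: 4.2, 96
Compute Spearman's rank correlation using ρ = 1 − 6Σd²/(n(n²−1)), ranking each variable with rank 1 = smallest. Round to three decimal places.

Ranks of variable 1: 2, 3, 1, 4, 5, 6, 7
Ranks of variable 2: 2, 6, 5, 4, 3, 1, 7
d = r₁ − r₂: 0, -3, -4, 0, 2, 5, 0
d²: 0, 9, 16, 0, 4, 25, 0; Σd² = 54
ρ = 1 − 6·54/(7·48) = 1 − 324/336 = 0.036

0.036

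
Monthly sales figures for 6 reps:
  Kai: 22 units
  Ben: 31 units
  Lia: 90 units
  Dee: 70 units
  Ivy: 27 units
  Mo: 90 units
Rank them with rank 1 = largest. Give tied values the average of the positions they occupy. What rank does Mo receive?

Sorted (descending): 90, 90, 70, 31, 27, 22
The 2 values of 90 occupy positions 1–2 → average rank (1+2)/2 = 1.5.
Mo has value 90 units → rank 1.5.

1.5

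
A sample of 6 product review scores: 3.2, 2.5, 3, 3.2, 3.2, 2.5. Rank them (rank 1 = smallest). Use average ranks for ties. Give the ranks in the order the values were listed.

Sorted (ascending): 2.5, 2.5, 3, 3.2, 3.2, 3.2
The 2 values of 2.5 occupy positions 1–2 → average rank (1+2)/2 = 1.5.
The 3 values of 3.2 occupy positions 4–6 → average rank 5.

5, 1.5, 3, 5, 5, 1.5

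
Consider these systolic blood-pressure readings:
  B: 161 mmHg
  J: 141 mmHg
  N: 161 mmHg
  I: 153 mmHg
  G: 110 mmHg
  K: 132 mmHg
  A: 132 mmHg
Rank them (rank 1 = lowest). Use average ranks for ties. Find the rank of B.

6.5

Sorted (ascending): 110, 132, 132, 141, 153, 161, 161
The 2 values of 132 occupy positions 2–3 → average rank (2+3)/2 = 2.5.
The 2 values of 161 occupy positions 6–7 → average rank (6+7)/2 = 6.5.
B has value 161 mmHg → rank 6.5.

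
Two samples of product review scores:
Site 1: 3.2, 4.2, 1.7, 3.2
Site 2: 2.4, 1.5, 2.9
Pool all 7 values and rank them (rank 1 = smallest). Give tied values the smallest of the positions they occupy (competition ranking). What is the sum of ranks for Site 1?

19

Sorted (ascending): 1.5, 1.7, 2.4, 2.9, 3.2, 3.2, 4.2
The 2 values of 3.2 occupy positions 5–6 → each gets rank 5.
Site 1 values → pooled ranks: 3.2→5, 4.2→7, 1.7→2, 3.2→5
Rank sum = 5 + 7 + 2 + 5 = 19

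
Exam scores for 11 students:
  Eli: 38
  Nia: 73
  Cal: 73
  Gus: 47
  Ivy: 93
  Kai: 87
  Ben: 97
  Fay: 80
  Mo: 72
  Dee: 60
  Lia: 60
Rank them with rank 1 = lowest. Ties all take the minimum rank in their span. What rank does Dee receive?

3

Sorted (ascending): 38, 47, 60, 60, 72, 73, 73, 80, 87, 93, 97
The 2 values of 60 occupy positions 3–4 → each gets rank 3.
The 2 values of 73 occupy positions 6–7 → each gets rank 6.
Dee has value 60 → rank 3.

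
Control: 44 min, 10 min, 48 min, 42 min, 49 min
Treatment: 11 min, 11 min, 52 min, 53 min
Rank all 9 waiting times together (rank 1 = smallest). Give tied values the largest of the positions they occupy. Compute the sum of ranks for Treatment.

23

Sorted (ascending): 10, 11, 11, 42, 44, 48, 49, 52, 53
The 2 values of 11 occupy positions 2–3 → each gets rank 3.
Treatment values → pooled ranks: 11→3, 11→3, 52→8, 53→9
Rank sum = 3 + 3 + 8 + 9 = 23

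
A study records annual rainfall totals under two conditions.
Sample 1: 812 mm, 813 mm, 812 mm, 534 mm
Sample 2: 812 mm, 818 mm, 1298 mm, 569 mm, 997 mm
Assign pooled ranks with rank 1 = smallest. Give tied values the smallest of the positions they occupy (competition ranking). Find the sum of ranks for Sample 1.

Sorted (ascending): 534, 569, 812, 812, 812, 813, 818, 997, 1298
The 3 values of 812 occupy positions 3–5 → each gets rank 3.
Sample 1 values → pooled ranks: 812→3, 813→6, 812→3, 534→1
Rank sum = 3 + 6 + 3 + 1 = 13

13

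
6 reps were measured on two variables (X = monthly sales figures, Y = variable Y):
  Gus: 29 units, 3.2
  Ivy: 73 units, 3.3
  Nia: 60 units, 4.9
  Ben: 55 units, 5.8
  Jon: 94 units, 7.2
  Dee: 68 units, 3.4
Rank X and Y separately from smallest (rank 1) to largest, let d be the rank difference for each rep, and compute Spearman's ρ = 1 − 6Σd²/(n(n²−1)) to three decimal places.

0.429

Ranks of variable 1: 1, 5, 3, 2, 6, 4
Ranks of variable 2: 1, 2, 4, 5, 6, 3
d = r₁ − r₂: 0, 3, -1, -3, 0, 1
d²: 0, 9, 1, 9, 0, 1; Σd² = 20
ρ = 1 − 6·20/(6·35) = 1 − 120/210 = 0.429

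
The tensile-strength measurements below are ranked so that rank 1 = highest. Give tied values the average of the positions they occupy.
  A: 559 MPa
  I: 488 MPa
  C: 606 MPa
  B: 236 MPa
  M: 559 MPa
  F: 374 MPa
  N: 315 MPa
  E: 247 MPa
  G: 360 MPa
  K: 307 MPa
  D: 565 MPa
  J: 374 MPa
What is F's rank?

Sorted (descending): 606, 565, 559, 559, 488, 374, 374, 360, 315, 307, 247, 236
The 2 values of 559 occupy positions 3–4 → average rank (3+4)/2 = 3.5.
The 2 values of 374 occupy positions 6–7 → average rank (6+7)/2 = 6.5.
F has value 374 MPa → rank 6.5.

6.5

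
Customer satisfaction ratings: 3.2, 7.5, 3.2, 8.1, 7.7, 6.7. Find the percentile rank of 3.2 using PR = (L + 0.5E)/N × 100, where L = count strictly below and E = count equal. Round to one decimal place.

N = 6.
Strictly below 3.2: 0. Equal to 3.2: 2.
PR = (0 + 0.5·2)/6 × 100 = 16.7

16.7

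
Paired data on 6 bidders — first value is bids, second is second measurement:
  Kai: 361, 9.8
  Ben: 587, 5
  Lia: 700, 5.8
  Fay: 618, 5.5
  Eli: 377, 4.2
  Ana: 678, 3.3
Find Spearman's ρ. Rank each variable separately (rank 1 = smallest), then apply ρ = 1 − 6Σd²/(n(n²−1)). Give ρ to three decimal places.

-0.200

Ranks of variable 1: 1, 3, 6, 4, 2, 5
Ranks of variable 2: 6, 3, 5, 4, 2, 1
d = r₁ − r₂: -5, 0, 1, 0, 0, 4
d²: 25, 0, 1, 0, 0, 16; Σd² = 42
ρ = 1 − 6·42/(6·35) = 1 − 252/210 = -0.200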